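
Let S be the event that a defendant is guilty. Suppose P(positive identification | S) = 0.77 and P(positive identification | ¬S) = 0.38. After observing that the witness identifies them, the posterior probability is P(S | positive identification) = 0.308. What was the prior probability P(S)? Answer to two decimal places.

Bayes' rule in odds form gives O(S|E) = O(S)·[P(E|S)/P(E|¬S)], hence O(S) = O(S|E)/LR.
Posterior odds = 0.308/(1−0.308) = 0.4451. LR = 0.77/0.38 = 2.0263.
Prior odds = 0.4451/2.0263 = 0.2197, so P(S) = 0.2197/(1+0.2197) ≈ 0.18.

P(S) = 0.18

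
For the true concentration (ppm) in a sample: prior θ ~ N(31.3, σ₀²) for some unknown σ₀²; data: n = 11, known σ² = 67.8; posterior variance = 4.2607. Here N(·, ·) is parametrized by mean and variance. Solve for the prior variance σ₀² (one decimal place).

Posterior precision equals prior precision plus data precision: 1/σ_n² = 1/σ₀² + n/σ².
So 1/σ₀² = 1/4.2607 − 11/67.8 = 0.234703 − 0.162242 = 0.072461.
Hence σ₀² = 1/0.072461 ≈ 13.8.

σ₀² = 13.8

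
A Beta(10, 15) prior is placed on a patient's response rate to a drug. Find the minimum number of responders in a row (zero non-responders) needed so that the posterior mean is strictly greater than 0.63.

After k responders and 0 non-responders the posterior is Beta(10+k, 15), with mean (10+k)/(10+15+k).
Set (10+k)/(25+k) > 0.63 and solve: k > (0.63·25 − 10)/(1 − 0.63) = 15.541.
The smallest integer exceeding 15.541 is 16.

k = 16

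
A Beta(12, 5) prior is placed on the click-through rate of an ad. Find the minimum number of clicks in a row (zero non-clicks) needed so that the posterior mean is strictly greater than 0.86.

k = 19

After k clicks and 0 non-clicks the posterior is Beta(12+k, 5), with mean (12+k)/(12+5+k).
Set (12+k)/(17+k) > 0.86 and solve: k > (0.86·17 − 12)/(1 − 0.86) = 18.714.
The smallest integer exceeding 18.714 is 19, and checking k=19: (31)/(36) = 0.8611 > 0.86.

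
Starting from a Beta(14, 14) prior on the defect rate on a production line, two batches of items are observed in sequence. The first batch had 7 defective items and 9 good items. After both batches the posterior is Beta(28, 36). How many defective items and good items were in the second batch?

Sequential conjugate updates are equivalent to a single update on the pooled data, so total successes = posterior α − prior α and total failures = posterior β − prior β.
Total across both batches: 28−14=14 defective items, 36−14=22 good items.
Subtract the first batch: 14−7=7 defective items and 22−9=13 good items.

7 defective items and 13 good items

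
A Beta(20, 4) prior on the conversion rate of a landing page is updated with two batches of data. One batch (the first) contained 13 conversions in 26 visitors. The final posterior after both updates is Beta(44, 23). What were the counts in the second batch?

11 conversions and 6 bounces

Because Beta–binomial updating is additive in the counts, the combined data contributed (α_post−α_prior, β_post−β_prior) successes and failures.
Total across both batches: 44−20=24 conversions, 23−4=19 bounces.
Subtract the first batch: 24−13=11 conversions and 19−13=6 bounces.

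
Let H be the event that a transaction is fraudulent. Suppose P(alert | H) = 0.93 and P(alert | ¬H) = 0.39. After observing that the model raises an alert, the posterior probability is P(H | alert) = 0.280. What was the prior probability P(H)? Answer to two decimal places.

Bayes' rule in odds form gives O(H|E) = O(H)·[P(E|H)/P(E|¬H)], hence O(H) = O(H|E)/LR.
Posterior odds = 0.280/(1−0.280) = 0.3889. LR = 0.93/0.39 = 2.3846.
Prior odds = 0.3889/2.3846 = 0.1631, so P(H) = 0.1631/(1+0.1631) ≈ 0.14.

P(H) = 0.14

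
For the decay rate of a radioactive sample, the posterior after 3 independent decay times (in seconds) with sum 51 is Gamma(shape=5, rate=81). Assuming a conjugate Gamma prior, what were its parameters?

Gamma–exponential conjugacy: posterior shape = α + n, posterior rate = β + Σtᵢ.
So α = 5 − 3 = 2 and β = 81 − 51 = 30.

Gamma(shape=2, rate=30)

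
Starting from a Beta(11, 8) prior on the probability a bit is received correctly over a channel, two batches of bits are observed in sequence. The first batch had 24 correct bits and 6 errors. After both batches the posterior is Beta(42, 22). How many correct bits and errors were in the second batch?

7 correct bits and 8 errors

Because Beta–binomial updating is additive in the counts, the combined data contributed (α_post−α_prior, β_post−β_prior) successes and failures.
Total across both batches: 42−11=31 correct bits, 22−8=14 errors.
Subtract the first batch: 31−24=7 correct bits and 14−6=8 errors.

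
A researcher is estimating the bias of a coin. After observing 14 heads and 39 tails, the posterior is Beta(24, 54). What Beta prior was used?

Beta(10, 15)

A Beta(α, β) prior with s successes and f failures in binomial data gives a Beta(α+s, β+f) posterior.
Subtract the data counts: 24−14=10, 54−39=15.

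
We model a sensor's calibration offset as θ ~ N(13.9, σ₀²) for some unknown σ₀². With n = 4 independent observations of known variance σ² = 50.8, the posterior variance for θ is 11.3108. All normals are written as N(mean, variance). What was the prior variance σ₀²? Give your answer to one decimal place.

For the Normal–Normal model with known σ², precisions add: τ_n = τ₀ + n/σ².
So 1/σ₀² = 1/11.3108 − 4/50.8 = 0.088411 − 0.078740 = 0.009671.
Hence σ₀² = 1/0.009671 ≈ 103.4.

σ₀² = 103.4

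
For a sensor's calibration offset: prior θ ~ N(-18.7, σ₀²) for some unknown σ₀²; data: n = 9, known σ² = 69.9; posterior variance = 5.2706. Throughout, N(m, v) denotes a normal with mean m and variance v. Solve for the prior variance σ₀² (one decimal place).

Posterior precision equals prior precision plus data precision: 1/σ_n² = 1/σ₀² + n/σ².
So 1/σ₀² = 1/5.2706 − 9/69.9 = 0.189732 − 0.128755 = 0.060977.
Hence σ₀² = 1/0.060977 ≈ 16.4.

σ₀² = 16.4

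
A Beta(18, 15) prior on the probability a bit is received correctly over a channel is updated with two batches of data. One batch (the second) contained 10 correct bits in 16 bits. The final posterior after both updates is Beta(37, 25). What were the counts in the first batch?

Because Beta–binomial updating is additive in the counts, the combined data contributed (α_post−α_prior, β_post−β_prior) successes and failures.
Total across both batches: 37−18=19 correct bits, 25−15=10 errors.
Subtract the second batch: 19−10=9 correct bits and 10−6=4 errors.

9 correct bits and 4 errors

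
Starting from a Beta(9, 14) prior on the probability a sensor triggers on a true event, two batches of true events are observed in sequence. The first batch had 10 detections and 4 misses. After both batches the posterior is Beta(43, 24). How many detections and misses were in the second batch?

Because Beta–binomial updating is additive in the counts, the combined data contributed (α_post−α_prior, β_post−β_prior) successes and failures.
Total across both batches: 43−9=34 detections, 24−14=10 misses.
Subtract the first batch: 34−10=24 detections and 10−4=6 misses.

24 detections and 6 misses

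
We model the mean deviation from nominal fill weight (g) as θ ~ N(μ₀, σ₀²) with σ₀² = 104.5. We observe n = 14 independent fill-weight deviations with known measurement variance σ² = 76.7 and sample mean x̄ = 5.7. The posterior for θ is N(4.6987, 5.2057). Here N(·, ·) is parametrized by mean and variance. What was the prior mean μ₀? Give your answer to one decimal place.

With known observation variance, the Normal–Normal posterior has precision τ_n = τ₀ + n/σ² and mean μ_n = (τ₀μ₀ + (n/σ²)x̄)/τ_n.
Here τ₀ = 1/104.5 = 0.009569 and τ_data = 14/76.7 = 0.182529, so τ_n = 0.192098.
Rearranging for μ₀: μ₀ = (μ_n·τ_n − τ_data·x̄)/τ₀ = (4.6987·0.192098 − 0.182529·5.7) / 0.009569 = -0.137804/0.009569 ≈ -14.4.

μ₀ = -14.4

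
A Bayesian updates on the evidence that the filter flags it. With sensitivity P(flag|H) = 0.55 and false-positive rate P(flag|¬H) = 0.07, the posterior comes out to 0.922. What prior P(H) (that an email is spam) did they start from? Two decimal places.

In odds form, posterior odds = prior odds × likelihood ratio, so prior odds = posterior odds ÷ LR.
Posterior odds = 0.922/(1−0.922) = 11.8205. LR = 0.55/0.07 = 7.8571.
Prior odds = 11.8205/7.8571 = 1.5044, so P(H) = 1.5044/(1+1.5044) ≈ 0.60.

P(H) = 0.60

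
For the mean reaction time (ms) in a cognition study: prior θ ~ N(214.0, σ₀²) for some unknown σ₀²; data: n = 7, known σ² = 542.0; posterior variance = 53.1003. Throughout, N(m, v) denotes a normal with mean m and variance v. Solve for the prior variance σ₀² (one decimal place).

σ₀² = 169.0

For the Normal–Normal model with known σ², precisions add: τ_n = τ₀ + n/σ².
So 1/σ₀² = 1/53.1003 − 7/542.0 = 0.018832 − 0.012915 = 0.005917.
Hence σ₀² = 1/0.005917 ≈ 169.0.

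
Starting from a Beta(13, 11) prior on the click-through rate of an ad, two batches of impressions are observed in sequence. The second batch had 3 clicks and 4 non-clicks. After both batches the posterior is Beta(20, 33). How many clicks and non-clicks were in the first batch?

4 clicks and 18 non-clicks

Because Beta–binomial updating is additive in the counts, the combined data contributed (α_post−α_prior, β_post−β_prior) successes and failures.
Total across both batches: 20−13=7 clicks, 33−11=22 non-clicks.
Subtract the second batch: 7−3=4 clicks and 22−4=18 non-clicks.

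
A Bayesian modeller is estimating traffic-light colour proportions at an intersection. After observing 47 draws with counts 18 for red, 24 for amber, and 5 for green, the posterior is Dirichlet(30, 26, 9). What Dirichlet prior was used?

Dirichlet(12, 2, 4)

For a Dirichlet(α) prior with multinomial counts c, the posterior is Dirichlet(α + c) componentwise.
Subtract each count from the matching posterior parameter: 30−18=12, 26−24=2, 9−5=4.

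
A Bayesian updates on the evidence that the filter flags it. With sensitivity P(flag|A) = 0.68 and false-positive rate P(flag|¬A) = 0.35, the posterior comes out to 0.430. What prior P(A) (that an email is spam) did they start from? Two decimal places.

P(A) = 0.28

Bayes' rule in odds form gives O(A|E) = O(A)·[P(E|A)/P(E|¬A)], hence O(A) = O(A|E)/LR.
Posterior odds = 0.430/(1−0.430) = 0.7544. LR = 0.68/0.35 = 1.9429.
Prior odds = 0.7544/1.9429 = 0.3883, so P(A) = 0.3883/(1+0.3883) ≈ 0.28.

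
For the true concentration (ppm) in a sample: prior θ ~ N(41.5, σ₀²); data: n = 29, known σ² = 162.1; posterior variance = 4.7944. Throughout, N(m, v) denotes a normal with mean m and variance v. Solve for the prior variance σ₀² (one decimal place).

σ₀² = 33.7

For the Normal–Normal model with known σ², precisions add: τ_n = τ₀ + n/σ².
So 1/σ₀² = 1/4.7944 − 29/162.1 = 0.208577 − 0.178902 = 0.029675.
Hence σ₀² = 1/0.029675 ≈ 33.7.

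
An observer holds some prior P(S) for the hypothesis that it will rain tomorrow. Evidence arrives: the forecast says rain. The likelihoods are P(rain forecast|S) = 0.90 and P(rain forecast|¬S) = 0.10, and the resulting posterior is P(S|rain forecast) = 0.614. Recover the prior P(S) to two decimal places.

Bayes' rule in odds form gives O(S|E) = O(S)·[P(E|S)/P(E|¬S)], hence O(S) = O(S|E)/LR.
Posterior odds = 0.614/(1−0.614) = 1.5907. LR = 0.90/0.10 = 9.0000.
Prior odds = 1.5907/9.0000 = 0.1767, so P(S) = 0.1767/(1+0.1767) ≈ 0.15.

P(S) = 0.15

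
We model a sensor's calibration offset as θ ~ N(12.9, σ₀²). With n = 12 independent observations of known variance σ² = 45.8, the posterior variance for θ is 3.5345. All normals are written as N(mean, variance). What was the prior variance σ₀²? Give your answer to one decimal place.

For the Normal–Normal model with known σ², precisions add: τ_n = τ₀ + n/σ².
So 1/σ₀² = 1/3.5345 − 12/45.8 = 0.282925 − 0.262009 = 0.020916.
Hence σ₀² = 1/0.020916 ≈ 47.8.

σ₀² = 47.8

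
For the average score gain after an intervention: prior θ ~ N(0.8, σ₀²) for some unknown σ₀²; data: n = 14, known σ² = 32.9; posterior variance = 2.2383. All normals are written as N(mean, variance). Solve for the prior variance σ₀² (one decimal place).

σ₀² = 47.1

For the Normal–Normal model with known σ², precisions add: τ_n = τ₀ + n/σ².
So 1/σ₀² = 1/2.2383 − 14/32.9 = 0.446768 − 0.425532 = 0.021236.
Hence σ₀² = 1/0.021236 ≈ 47.1.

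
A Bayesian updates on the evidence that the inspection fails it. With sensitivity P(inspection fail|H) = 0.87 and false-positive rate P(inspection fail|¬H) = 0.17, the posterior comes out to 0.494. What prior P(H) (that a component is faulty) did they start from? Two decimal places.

Bayes' rule in odds form gives O(H|E) = O(H)·[P(E|H)/P(E|¬H)], hence O(H) = O(H|E)/LR.
Posterior odds = 0.494/(1−0.494) = 0.9763. LR = 0.87/0.17 = 5.1176.
Prior odds = 0.9763/5.1176 = 0.1908, so P(H) = 0.1908/(1+0.1908) ≈ 0.16.

P(H) = 0.16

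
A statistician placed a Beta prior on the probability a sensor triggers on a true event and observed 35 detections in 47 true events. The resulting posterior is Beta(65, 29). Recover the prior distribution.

Beta(30, 17)

A Beta(a, b) prior with s successes and f failures in binomial data gives a Beta(a+s, b+f) posterior.
So a = 65 − 35 = 30 and b = 29 − 12 = 17.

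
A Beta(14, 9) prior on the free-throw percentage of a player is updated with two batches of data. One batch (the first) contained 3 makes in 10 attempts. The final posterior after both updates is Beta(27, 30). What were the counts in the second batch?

Sequential conjugate updates are equivalent to a single update on the pooled data, so total successes = posterior α − prior α and total failures = posterior β − prior β.
Total across both batches: 27−14=13 makes, 30−9=21 misses.
Subtract the first batch: 13−3=10 makes and 21−7=14 misses.

10 makes and 14 misses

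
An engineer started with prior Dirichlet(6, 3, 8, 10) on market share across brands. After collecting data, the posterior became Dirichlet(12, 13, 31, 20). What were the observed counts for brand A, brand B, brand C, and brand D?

counts (6, 10, 23, 10)

For a Dirichlet(α) prior with multinomial counts c, the posterior is Dirichlet(α + c) componentwise.
Counts are posterior − prior componentwise: 12−6=6, 13−3=10, 31−8=23, 20−10=10.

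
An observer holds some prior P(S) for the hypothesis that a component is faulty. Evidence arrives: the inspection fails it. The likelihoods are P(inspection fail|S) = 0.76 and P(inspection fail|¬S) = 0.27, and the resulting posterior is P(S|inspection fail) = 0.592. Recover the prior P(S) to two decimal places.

Bayes' rule in odds form gives O(S|E) = O(S)·[P(E|S)/P(E|¬S)], hence O(S) = O(S|E)/LR.
Posterior odds = 0.592/(1−0.592) = 1.4510. LR = 0.76/0.27 = 2.8148.
Prior odds = 1.4510/2.8148 = 0.5155, so P(S) = 0.5155/(1+0.5155) ≈ 0.34.

P(S) = 0.34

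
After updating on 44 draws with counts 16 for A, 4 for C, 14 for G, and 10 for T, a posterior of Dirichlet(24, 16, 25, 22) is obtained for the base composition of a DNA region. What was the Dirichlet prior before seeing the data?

Dirichlet(8, 12, 11, 12)

For a Dirichlet(α) prior with multinomial counts c, the posterior is Dirichlet(α + c) componentwise.
Subtract each count from the matching posterior parameter: 24−16=8, 16−4=12, 25−14=11, 22−10=12.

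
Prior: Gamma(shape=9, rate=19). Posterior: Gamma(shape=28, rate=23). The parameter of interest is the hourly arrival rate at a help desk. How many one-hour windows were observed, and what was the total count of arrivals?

A Gamma(α, β) prior (rate parametrization) on a Poisson rate with n observations summing to S gives posterior Gamma(α+S, β+n).
Matching: Σxᵢ = 28 − 9 = 19 and n = 23 − 19 = 4.

n = 4 one-hour windows with total 19 arrivals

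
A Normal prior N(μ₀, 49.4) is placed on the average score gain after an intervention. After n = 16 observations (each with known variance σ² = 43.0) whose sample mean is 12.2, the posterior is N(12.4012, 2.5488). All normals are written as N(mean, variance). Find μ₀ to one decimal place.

With known observation variance, the Normal–Normal posterior has precision τ_n = τ₀ + n/σ² and mean μ_n = (τ₀μ₀ + (n/σ²)x̄)/τ_n.
Here τ₀ = 1/49.4 = 0.020243 and τ_data = 16/43.0 = 0.372093, so τ_n = 0.392336.
Rearranging for μ₀: μ₀ = (μ_n·τ_n − τ_data·x̄)/τ₀ = (12.4012·0.392336 − 0.372093·12.2) / 0.020243 = 0.325903/0.020243 ≈ 16.1.

μ₀ = 16.1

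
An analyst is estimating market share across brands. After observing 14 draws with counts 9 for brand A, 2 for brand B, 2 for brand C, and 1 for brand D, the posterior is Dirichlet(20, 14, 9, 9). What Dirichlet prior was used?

For a Dirichlet(α) prior with multinomial counts c, the posterior is Dirichlet(α + c) componentwise.
Subtract each count from the matching posterior parameter: 20−9=11, 14−2=12, 9−2=7, 9−1=8.

Dirichlet(11, 12, 7, 8)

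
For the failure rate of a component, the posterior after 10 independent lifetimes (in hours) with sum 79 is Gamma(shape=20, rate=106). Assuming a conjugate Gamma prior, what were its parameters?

For an exponential likelihood with a Gamma(α, β) prior on the rate, n observations with total T give posterior Gamma(α+n, β+T).
So α = 20 − 10 = 10 and β = 106 − 79 = 27.

Gamma(shape=10, rate=27)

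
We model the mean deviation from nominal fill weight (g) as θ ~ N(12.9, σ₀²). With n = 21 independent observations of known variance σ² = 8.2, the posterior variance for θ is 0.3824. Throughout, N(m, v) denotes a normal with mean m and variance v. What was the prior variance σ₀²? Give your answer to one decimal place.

σ₀² = 18.5

Posterior precision equals prior precision plus data precision: 1/σ_n² = 1/σ₀² + n/σ².
So 1/σ₀² = 1/0.3824 − 21/8.2 = 2.615063 − 2.560976 = 0.054087.
Hence σ₀² = 1/0.054087 ≈ 18.5.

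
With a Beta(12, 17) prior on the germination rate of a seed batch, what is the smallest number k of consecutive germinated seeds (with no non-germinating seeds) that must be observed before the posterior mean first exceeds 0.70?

k = 28

After k germinated seeds and 0 non-germinating seeds the posterior is Beta(12+k, 17), with mean (12+k)/(12+17+k).
Set (12+k)/(29+k) > 0.70 and solve: k > (0.70·29 − 12)/(1 − 0.70) = 27.667.
The smallest integer exceeding 27.667 is 28.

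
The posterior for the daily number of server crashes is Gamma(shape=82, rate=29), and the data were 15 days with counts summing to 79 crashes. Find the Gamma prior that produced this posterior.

Gamma(shape=3, rate=14)

Gamma–Poisson conjugacy: posterior shape = α + Σxᵢ, posterior rate = β + n.
So α = 82 − 79 = 3 and β = 29 − 15 = 14.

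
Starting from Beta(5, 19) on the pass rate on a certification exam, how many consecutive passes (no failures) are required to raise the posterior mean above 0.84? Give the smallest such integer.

k = 95

After k passes and 0 failures the posterior is Beta(5+k, 19), with mean (5+k)/(5+19+k).
Set (5+k)/(24+k) > 0.84 and solve: k > (0.84·24 − 5)/(1 − 0.84) = 94.750.
The smallest integer exceeding 94.750 is 95, and checking k=95: (100)/(119) = 0.8403 > 0.84.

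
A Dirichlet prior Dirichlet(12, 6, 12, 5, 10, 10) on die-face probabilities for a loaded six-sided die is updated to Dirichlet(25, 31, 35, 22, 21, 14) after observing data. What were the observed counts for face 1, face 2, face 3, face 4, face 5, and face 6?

For a Dirichlet(α) prior with multinomial counts c, the posterior is Dirichlet(α + c) componentwise.
Counts are posterior − prior componentwise: 25−12=13, 31−6=25, 35−12=23, 22−5=17, 21−10=11, 14−10=4.

counts (13, 25, 23, 17, 11, 4)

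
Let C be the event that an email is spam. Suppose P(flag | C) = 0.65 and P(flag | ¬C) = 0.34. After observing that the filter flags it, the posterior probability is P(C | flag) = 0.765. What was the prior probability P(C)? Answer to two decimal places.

In odds form, posterior odds = prior odds × likelihood ratio, so prior odds = posterior odds ÷ LR.
Posterior odds = 0.765/(1−0.765) = 3.2553. LR = 0.65/0.34 = 1.9118.
Prior odds = 3.2553/1.9118 = 1.7027, so P(C) = 1.7027/(1+1.7027) ≈ 0.63.

P(C) = 0.63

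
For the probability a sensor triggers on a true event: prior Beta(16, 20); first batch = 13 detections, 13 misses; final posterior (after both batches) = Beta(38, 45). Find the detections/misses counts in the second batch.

Sequential conjugate updates are equivalent to a single update on the pooled data, so total successes = posterior α − prior α and total failures = posterior β − prior β.
Total across both batches: 38−16=22 detections, 45−20=25 misses.
Subtract the first batch: 22−13=9 detections and 25−13=12 misses.

9 detections and 12 misses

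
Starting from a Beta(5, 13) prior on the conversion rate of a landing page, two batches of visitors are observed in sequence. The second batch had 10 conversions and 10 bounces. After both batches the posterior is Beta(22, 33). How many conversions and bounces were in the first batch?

7 conversions and 10 bounces

Sequential conjugate updates are equivalent to a single update on the pooled data, so total successes = posterior α − prior α and total failures = posterior β − prior β.
Total across both batches: 22−5=17 conversions, 33−13=20 bounces.
Subtract the second batch: 17−10=7 conversions and 20−10=10 bounces.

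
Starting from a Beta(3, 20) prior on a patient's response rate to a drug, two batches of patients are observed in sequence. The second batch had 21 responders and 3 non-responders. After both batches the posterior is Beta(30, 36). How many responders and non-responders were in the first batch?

6 responders and 13 non-responders

Sequential conjugate updates are equivalent to a single update on the pooled data, so total successes = posterior α − prior α and total failures = posterior β − prior β.
Total across both batches: 30−3=27 responders, 36−20=16 non-responders.
Subtract the second batch: 27−21=6 responders and 16−3=13 non-responders.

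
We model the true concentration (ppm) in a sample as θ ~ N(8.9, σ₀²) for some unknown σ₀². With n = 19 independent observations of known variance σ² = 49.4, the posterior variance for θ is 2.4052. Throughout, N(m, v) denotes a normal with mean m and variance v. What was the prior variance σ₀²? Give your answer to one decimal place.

For the Normal–Normal model with known σ², precisions add: τ_n = τ₀ + n/σ².
So 1/σ₀² = 1/2.4052 − 19/49.4 = 0.415766 − 0.384615 = 0.031151.
Hence σ₀² = 1/0.031151 ≈ 32.1.

σ₀² = 32.1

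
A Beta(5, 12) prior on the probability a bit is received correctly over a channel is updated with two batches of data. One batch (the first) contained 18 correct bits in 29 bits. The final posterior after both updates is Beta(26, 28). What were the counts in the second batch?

3 correct bits and 5 errors

Because Beta–binomial updating is additive in the counts, the combined data contributed (α_post−α_prior, β_post−β_prior) successes and failures.
Total across both batches: 26−5=21 correct bits, 28−12=16 errors.
Subtract the first batch: 21−18=3 correct bits and 16−11=5 errors.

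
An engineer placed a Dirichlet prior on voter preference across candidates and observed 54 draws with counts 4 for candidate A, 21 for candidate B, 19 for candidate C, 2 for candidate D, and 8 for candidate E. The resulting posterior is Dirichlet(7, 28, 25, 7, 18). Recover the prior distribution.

For a Dirichlet(α) prior with multinomial counts c, the posterior is Dirichlet(α + c) componentwise.
Subtract each count from the matching posterior parameter: 7−4=3, 28−21=7, 25−19=6, 7−2=5, 18−8=10.

Dirichlet(3, 7, 6, 5, 10)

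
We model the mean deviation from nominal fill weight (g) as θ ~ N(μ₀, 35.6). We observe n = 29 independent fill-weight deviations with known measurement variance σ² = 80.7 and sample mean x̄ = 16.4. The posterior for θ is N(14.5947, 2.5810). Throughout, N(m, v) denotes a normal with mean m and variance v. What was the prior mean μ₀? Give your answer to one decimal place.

μ₀ = -8.5

With known observation variance, the Normal–Normal posterior has precision τ_n = τ₀ + n/σ² and mean μ_n = (τ₀μ₀ + (n/σ²)x̄)/τ_n.
Here τ₀ = 1/35.6 = 0.028090 and τ_data = 29/80.7 = 0.359356, so τ_n = 0.387446.
Rearranging for μ₀: μ₀ = (μ_n·τ_n − τ_data·x̄)/τ₀ = (14.5947·0.387446 − 0.359356·16.4) / 0.028090 = -0.238780/0.028090 ≈ -8.5.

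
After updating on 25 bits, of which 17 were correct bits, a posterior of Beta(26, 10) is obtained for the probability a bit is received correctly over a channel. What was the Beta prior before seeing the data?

Beta(9, 2)

A Beta(α, β) prior with s successes and f failures in binomial data gives a Beta(α+s, β+f) posterior.
So α = 26 − 17 = 9 and β = 10 − 8 = 2.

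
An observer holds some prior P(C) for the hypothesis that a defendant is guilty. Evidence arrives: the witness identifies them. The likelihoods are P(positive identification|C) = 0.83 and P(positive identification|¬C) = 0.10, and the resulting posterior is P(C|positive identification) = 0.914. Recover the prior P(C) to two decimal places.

Bayes' rule in odds form gives O(C|E) = O(C)·[P(E|C)/P(E|¬C)], hence O(C) = O(C|E)/LR.
Posterior odds = 0.914/(1−0.914) = 10.6279. LR = 0.83/0.10 = 8.3000.
Prior odds = 10.6279/8.3000 = 1.2805, so P(C) = 1.2805/(1+1.2805) ≈ 0.56.

P(C) = 0.56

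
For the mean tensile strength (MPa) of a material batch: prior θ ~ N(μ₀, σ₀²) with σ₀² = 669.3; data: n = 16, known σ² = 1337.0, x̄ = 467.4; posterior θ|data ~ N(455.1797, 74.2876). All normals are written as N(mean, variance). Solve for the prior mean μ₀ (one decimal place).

With known observation variance, the Normal–Normal posterior has precision τ_n = τ₀ + n/σ² and mean μ_n = (τ₀μ₀ + (n/σ²)x̄)/τ_n.
Here τ₀ = 1/669.3 = 0.001494 and τ_data = 16/1337.0 = 0.011967, so τ_n = 0.013461.
Rearranging for μ₀: μ₀ = (μ_n·τ_n − τ_data·x̄)/τ₀ = (455.1797·0.013461 − 0.011967·467.4) / 0.001494 = 0.533798/0.001494 ≈ 357.3.

μ₀ = 357.3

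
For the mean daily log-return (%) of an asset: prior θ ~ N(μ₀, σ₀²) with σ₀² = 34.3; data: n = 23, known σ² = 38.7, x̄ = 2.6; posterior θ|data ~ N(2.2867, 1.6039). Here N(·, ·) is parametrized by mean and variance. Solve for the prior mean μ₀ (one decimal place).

μ₀ = -4.1

With known observation variance, the Normal–Normal posterior has precision τ_n = τ₀ + n/σ² and mean μ_n = (τ₀μ₀ + (n/σ²)x̄)/τ_n.
Here τ₀ = 1/34.3 = 0.029155 and τ_data = 23/38.7 = 0.594315, so τ_n = 0.623470.
Rearranging for μ₀: μ₀ = (μ_n·τ_n − τ_data·x̄)/τ₀ = (2.2867·0.623470 − 0.594315·2.6) / 0.029155 = -0.119530/0.029155 ≈ -4.1.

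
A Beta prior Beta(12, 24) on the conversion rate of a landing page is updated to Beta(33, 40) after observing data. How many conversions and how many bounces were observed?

21 conversions and 16 bounces

A Beta(α, β) prior with s successes and f failures in binomial data gives a Beta(α+s, β+f) posterior.
So s = 33 − 12 = 21 and f = 40 − 24 = 16.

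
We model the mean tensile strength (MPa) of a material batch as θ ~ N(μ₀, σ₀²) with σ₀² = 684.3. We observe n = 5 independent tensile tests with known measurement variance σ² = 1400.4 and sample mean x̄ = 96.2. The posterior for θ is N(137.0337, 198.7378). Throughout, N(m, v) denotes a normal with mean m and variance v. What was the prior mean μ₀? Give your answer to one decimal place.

μ₀ = 236.8

With known observation variance, the Normal–Normal posterior has precision τ_n = τ₀ + n/σ² and mean μ_n = (τ₀μ₀ + (n/σ²)x̄)/τ_n.
Here τ₀ = 1/684.3 = 0.001461 and τ_data = 5/1400.4 = 0.003570, so τ_n = 0.005031.
Rearranging for μ₀: μ₀ = (μ_n·τ_n − τ_data·x̄)/τ₀ = (137.0337·0.005031 − 0.003570·96.2) / 0.001461 = 0.345983/0.001461 ≈ 236.8.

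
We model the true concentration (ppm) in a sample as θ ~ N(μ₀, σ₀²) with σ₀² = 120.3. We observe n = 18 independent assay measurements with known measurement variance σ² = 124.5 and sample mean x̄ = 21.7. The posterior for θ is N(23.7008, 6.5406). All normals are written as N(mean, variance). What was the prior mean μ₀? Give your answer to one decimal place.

μ₀ = 58.5

With known observation variance, the Normal–Normal posterior has precision τ_n = τ₀ + n/σ² and mean μ_n = (τ₀μ₀ + (n/σ²)x̄)/τ_n.
Here τ₀ = 1/120.3 = 0.008313 and τ_data = 18/124.5 = 0.144578, so τ_n = 0.152891.
Rearranging for μ₀: μ₀ = (μ_n·τ_n − τ_data·x̄)/τ₀ = (23.7008·0.152891 − 0.144578·21.7) / 0.008313 = 0.486296/0.008313 ≈ 58.5.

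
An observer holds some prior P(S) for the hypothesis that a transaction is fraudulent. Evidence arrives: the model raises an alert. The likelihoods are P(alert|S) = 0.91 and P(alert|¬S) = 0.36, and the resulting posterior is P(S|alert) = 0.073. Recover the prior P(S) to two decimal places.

Bayes' rule in odds form gives O(S|E) = O(S)·[P(E|S)/P(E|¬S)], hence O(S) = O(S|E)/LR.
Posterior odds = 0.073/(1−0.073) = 0.0787. LR = 0.91/0.36 = 2.5278.
Prior odds = 0.0787/2.5278 = 0.0311, so P(S) = 0.0311/(1+0.0311) ≈ 0.03.

P(S) = 0.03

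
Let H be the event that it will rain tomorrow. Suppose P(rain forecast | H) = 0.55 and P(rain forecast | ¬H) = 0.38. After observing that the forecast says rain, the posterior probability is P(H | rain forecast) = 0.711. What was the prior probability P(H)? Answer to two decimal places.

Bayes' rule in odds form gives O(H|E) = O(H)·[P(E|H)/P(E|¬H)], hence O(H) = O(H|E)/LR.
Posterior odds = 0.711/(1−0.711) = 2.4602. LR = 0.55/0.38 = 1.4474.
Prior odds = 2.4602/1.4474 = 1.6997, so P(H) = 1.6997/(1+1.6997) ≈ 0.63.

P(H) = 0.63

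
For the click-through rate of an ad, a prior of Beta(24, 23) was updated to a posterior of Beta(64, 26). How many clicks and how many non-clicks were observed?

A Beta(α, β) prior with s successes and f failures in binomial data gives a Beta(α+s, β+f) posterior.
Match parameters: s=64−24=40, f=26−23=3.

40 clicks and 3 non-clicks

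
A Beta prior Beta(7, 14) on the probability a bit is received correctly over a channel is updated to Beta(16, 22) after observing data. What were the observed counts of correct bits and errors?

Beta is conjugate to the binomial likelihood: posterior = Beta(a+s, b+f).
So s = 16 − 7 = 9 and f = 22 − 14 = 8.

9 correct bits and 8 errors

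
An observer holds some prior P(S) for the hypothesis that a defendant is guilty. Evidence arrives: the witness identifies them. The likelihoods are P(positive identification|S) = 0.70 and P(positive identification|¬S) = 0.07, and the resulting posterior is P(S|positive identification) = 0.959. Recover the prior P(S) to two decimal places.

P(S) = 0.70

In odds form, posterior odds = prior odds × likelihood ratio, so prior odds = posterior odds ÷ LR.
Posterior odds = 0.959/(1−0.959) = 23.3902. LR = 0.70/0.07 = 10.0000.
Prior odds = 23.3902/10.0000 = 2.3390, so P(S) = 2.3390/(1+2.3390) ≈ 0.70.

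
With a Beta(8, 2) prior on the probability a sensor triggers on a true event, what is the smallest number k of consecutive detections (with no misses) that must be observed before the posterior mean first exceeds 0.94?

k = 24

After k detections and 0 misses the posterior is Beta(8+k, 2), with mean (8+k)/(8+2+k).
Set (8+k)/(10+k) > 0.94 and solve: k > (0.94·10 − 8)/(1 − 0.94) = 23.333.
The smallest integer exceeding 23.333 is 24, and checking k=24: (32)/(34) = 0.9412 > 0.94.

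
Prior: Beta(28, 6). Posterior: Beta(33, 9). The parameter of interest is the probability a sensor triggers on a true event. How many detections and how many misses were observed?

5 detections and 3 misses

Beta is conjugate to the binomial likelihood: posterior = Beta(α+s, β+f).
So s = 33 − 28 = 5 and f = 9 − 6 = 3.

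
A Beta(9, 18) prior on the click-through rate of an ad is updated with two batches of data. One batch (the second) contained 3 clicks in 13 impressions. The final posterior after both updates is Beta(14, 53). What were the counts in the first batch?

Because Beta–binomial updating is additive in the counts, the combined data contributed (α_post−α_prior, β_post−β_prior) successes and failures.
Total across both batches: 14−9=5 clicks, 53−18=35 non-clicks.
Subtract the second batch: 5−3=2 clicks and 35−10=25 non-clicks.

2 clicks and 25 non-clicks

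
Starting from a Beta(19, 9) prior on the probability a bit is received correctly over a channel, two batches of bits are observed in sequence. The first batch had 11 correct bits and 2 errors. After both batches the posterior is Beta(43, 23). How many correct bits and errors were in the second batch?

Sequential conjugate updates are equivalent to a single update on the pooled data, so total successes = posterior α − prior α and total failures = posterior β − prior β.
Total across both batches: 43−19=24 correct bits, 23−9=14 errors.
Subtract the first batch: 24−11=13 correct bits and 14−2=12 errors.

13 correct bits and 12 errors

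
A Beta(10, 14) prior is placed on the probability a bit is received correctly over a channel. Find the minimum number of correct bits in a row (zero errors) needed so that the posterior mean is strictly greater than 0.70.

k = 23

After k correct bits and 0 errors the posterior is Beta(10+k, 14), with mean (10+k)/(10+14+k).
Set (10+k)/(24+k) > 0.70 and solve: k > (0.70·24 − 10)/(1 − 0.70) = 22.667.
The smallest integer exceeding 22.667 is 23.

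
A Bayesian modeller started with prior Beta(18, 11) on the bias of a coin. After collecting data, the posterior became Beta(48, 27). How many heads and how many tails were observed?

Beta is conjugate to the binomial likelihood: posterior = Beta(α+s, β+f).
Match parameters: s=48−18=30, f=27−11=16.

30 heads and 16 tails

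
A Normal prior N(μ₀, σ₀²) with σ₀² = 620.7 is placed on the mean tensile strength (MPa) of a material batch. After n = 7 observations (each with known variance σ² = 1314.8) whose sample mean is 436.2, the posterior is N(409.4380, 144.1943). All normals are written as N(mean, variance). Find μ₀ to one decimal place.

With known observation variance, the Normal–Normal posterior has precision τ_n = τ₀ + n/σ² and mean μ_n = (τ₀μ₀ + (n/σ²)x̄)/τ_n.
Here τ₀ = 1/620.7 = 0.001611 and τ_data = 7/1314.8 = 0.005324, so τ_n = 0.006935.
Rearranging for μ₀: μ₀ = (μ_n·τ_n − τ_data·x̄)/τ₀ = (409.4380·0.006935 − 0.005324·436.2) / 0.001611 = 0.517124/0.001611 ≈ 321.0.

μ₀ = 321.0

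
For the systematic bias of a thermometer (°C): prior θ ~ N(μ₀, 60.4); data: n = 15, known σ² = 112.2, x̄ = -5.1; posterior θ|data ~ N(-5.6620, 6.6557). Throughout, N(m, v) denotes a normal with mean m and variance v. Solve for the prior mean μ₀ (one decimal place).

The posterior mean is a precision-weighted average: μ_n = (τ₀μ₀ + τ_data·x̄)/(τ₀+τ_data), with τ₀=1/σ₀² and τ_data=n/σ².
Here τ₀ = 1/60.4 = 0.016556 and τ_data = 15/112.2 = 0.133690, so τ_n = 0.150246.
Rearranging for μ₀: μ₀ = (μ_n·τ_n − τ_data·x̄)/τ₀ = (-5.6620·0.150246 − 0.133690·-5.1) / 0.016556 = -0.168874/0.016556 ≈ -10.2.

μ₀ = -10.2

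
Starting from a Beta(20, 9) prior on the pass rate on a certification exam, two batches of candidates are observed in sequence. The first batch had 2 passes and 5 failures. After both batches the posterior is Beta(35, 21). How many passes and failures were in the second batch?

Sequential conjugate updates are equivalent to a single update on the pooled data, so total successes = posterior α − prior α and total failures = posterior β − prior β.
Total across both batches: 35−20=15 passes, 21−9=12 failures.
Subtract the first batch: 15−2=13 passes and 12−5=7 failures.

13 passes and 7 failures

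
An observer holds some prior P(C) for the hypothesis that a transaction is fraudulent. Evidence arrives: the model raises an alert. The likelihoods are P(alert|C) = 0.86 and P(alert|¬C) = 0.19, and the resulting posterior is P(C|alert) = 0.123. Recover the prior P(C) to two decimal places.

P(C) = 0.03

In odds form, posterior odds = prior odds × likelihood ratio, so prior odds = posterior odds ÷ LR.
Posterior odds = 0.123/(1−0.123) = 0.1403. LR = 0.86/0.19 = 4.5263.
Prior odds = 0.1403/4.5263 = 0.0310, so P(C) = 0.0310/(1+0.0310) ≈ 0.03.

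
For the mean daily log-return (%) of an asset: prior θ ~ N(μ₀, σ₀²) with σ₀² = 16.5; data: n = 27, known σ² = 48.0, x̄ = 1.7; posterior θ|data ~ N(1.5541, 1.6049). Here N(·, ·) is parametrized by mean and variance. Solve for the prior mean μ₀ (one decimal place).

With known observation variance, the Normal–Normal posterior has precision τ_n = τ₀ + n/σ² and mean μ_n = (τ₀μ₀ + (n/σ²)x̄)/τ_n.
Here τ₀ = 1/16.5 = 0.060606 and τ_data = 27/48.0 = 0.562500, so τ_n = 0.623106.
Rearranging for μ₀: μ₀ = (μ_n·τ_n − τ_data·x̄)/τ₀ = (1.5541·0.623106 − 0.562500·1.7) / 0.060606 = 0.012119/0.060606 ≈ 0.2.

μ₀ = 0.2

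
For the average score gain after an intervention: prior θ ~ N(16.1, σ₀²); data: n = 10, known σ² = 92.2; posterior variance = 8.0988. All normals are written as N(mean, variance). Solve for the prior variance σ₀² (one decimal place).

σ₀² = 66.6

For the Normal–Normal model with known σ², precisions add: τ_n = τ₀ + n/σ².
So 1/σ₀² = 1/8.0988 − 10/92.2 = 0.123475 − 0.108460 = 0.015015.
Hence σ₀² = 1/0.015015 ≈ 66.6.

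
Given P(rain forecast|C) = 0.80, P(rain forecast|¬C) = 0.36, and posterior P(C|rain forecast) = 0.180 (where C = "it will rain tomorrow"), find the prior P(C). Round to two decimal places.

In odds form, posterior odds = prior odds × likelihood ratio, so prior odds = posterior odds ÷ LR.
Posterior odds = 0.180/(1−0.180) = 0.2195. LR = 0.80/0.36 = 2.2222.
Prior odds = 0.2195/2.2222 = 0.0988, so P(C) = 0.0988/(1+0.0988) ≈ 0.09.

P(C) = 0.09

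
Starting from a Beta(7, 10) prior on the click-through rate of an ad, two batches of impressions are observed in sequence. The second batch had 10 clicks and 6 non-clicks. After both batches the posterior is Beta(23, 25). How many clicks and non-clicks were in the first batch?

6 clicks and 9 non-clicks

Because Beta–binomial updating is additive in the counts, the combined data contributed (α_post−α_prior, β_post−β_prior) successes and failures.
Total across both batches: 23−7=16 clicks, 25−10=15 non-clicks.
Subtract the second batch: 16−10=6 clicks and 15−6=9 non-clicks.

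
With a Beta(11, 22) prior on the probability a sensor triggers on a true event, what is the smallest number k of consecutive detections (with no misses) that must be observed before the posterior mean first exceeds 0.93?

After k detections and 0 misses the posterior is Beta(11+k, 22), with mean (11+k)/(11+22+k).
Set (11+k)/(33+k) > 0.93 and solve: k > (0.93·33 − 11)/(1 − 0.93) = 281.286.
The smallest integer exceeding 281.286 is 282.

k = 282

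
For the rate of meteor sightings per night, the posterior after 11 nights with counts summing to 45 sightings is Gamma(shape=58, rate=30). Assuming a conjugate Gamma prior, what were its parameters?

A Gamma(α, β) prior (rate parametrization) on a Poisson rate with n observations summing to S gives posterior Gamma(α+S, β+n).
So α = 58 − 45 = 13 and β = 30 − 11 = 19.

Gamma(shape=13, rate=19)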